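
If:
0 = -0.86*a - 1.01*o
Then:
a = -1.17441860465116*o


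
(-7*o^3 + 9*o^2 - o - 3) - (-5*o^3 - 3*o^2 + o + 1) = -2*o^3 + 12*o^2 - 2*o - 4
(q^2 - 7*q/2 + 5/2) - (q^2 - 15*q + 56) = 23*q/2 - 107/2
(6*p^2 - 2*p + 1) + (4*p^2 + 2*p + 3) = 10*p^2 + 4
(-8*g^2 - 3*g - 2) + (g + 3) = -8*g^2 - 2*g + 1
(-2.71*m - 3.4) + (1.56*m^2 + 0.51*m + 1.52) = 1.56*m^2 - 2.2*m - 1.88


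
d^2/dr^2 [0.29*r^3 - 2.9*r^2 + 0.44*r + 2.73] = 1.74*r - 5.8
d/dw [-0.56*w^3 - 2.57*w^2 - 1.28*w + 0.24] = -1.68*w^2 - 5.14*w - 1.28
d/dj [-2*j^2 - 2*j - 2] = -4*j - 2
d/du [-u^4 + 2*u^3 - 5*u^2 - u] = -4*u^3 + 6*u^2 - 10*u - 1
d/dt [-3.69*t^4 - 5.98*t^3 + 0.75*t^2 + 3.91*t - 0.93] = -14.76*t^3 - 17.94*t^2 + 1.5*t + 3.91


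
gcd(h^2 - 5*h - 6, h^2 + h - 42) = h - 6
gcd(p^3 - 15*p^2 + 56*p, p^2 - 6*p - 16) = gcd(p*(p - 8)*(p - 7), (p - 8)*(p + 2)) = p - 8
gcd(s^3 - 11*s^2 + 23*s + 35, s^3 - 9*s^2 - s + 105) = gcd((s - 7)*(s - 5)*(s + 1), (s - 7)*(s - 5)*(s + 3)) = s^2 - 12*s + 35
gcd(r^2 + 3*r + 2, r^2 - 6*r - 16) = r + 2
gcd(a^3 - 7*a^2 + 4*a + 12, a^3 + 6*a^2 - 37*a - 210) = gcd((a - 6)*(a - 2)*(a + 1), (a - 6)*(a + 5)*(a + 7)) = a - 6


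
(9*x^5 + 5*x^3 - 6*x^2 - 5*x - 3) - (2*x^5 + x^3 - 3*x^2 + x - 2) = 7*x^5 + 4*x^3 - 3*x^2 - 6*x - 1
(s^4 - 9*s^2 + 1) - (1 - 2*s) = s^4 - 9*s^2 + 2*s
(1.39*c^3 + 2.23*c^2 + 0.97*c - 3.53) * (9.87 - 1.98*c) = -2.7522*c^4 + 9.3039*c^3 + 20.0895*c^2 + 16.5633*c - 34.8411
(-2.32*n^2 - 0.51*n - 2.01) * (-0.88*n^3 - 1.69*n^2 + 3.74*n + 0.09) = 2.0416*n^5 + 4.3696*n^4 - 6.0461*n^3 + 1.2807*n^2 - 7.5633*n - 0.1809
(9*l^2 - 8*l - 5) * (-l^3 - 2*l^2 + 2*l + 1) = -9*l^5 - 10*l^4 + 39*l^3 + 3*l^2 - 18*l - 5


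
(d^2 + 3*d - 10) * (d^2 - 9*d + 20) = d^4 - 6*d^3 - 17*d^2 + 150*d - 200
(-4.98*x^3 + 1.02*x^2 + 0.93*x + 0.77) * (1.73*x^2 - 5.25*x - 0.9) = -8.6154*x^5 + 27.9096*x^4 + 0.7359*x^3 - 4.4684*x^2 - 4.8795*x - 0.693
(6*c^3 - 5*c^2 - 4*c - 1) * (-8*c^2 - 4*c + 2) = -48*c^5 + 16*c^4 + 64*c^3 + 14*c^2 - 4*c - 2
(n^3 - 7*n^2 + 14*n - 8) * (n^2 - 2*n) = n^5 - 9*n^4 + 28*n^3 - 36*n^2 + 16*n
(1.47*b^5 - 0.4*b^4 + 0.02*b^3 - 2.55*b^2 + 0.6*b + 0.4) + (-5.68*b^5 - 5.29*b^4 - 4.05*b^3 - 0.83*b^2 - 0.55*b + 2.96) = -4.21*b^5 - 5.69*b^4 - 4.03*b^3 - 3.38*b^2 + 0.0499999999999999*b + 3.36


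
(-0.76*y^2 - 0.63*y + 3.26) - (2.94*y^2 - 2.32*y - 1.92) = -3.7*y^2 + 1.69*y + 5.18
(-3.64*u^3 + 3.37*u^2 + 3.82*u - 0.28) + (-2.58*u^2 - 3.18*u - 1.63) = -3.64*u^3 + 0.79*u^2 + 0.64*u - 1.91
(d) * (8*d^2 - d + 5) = 8*d^3 - d^2 + 5*d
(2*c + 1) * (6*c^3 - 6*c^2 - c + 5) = 12*c^4 - 6*c^3 - 8*c^2 + 9*c + 5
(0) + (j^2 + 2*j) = j^2 + 2*j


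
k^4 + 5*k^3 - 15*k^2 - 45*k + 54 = (k - 3)*(k - 1)*(k + 3)*(k + 6)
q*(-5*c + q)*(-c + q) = 5*c^2*q - 6*c*q^2 + q^3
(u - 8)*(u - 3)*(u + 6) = u^3 - 5*u^2 - 42*u + 144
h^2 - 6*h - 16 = (h - 8)*(h + 2)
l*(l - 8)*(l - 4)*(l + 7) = l^4 - 5*l^3 - 52*l^2 + 224*l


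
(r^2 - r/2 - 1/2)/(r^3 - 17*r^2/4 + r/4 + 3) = 2*(2*r + 1)/(4*r^2 - 13*r - 12)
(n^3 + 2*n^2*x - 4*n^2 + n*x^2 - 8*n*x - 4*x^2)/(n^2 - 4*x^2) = (n^3 + 2*n^2*x - 4*n^2 + n*x^2 - 8*n*x - 4*x^2)/(n^2 - 4*x^2)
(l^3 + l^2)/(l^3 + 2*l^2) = (l + 1)/(l + 2)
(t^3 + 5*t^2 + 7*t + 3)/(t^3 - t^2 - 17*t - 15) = (t + 1)/(t - 5)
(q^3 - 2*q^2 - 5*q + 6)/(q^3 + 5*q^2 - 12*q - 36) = (q - 1)/(q + 6)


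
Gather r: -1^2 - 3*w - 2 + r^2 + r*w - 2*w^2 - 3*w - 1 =r^2 + r*w - 2*w^2 - 6*w - 4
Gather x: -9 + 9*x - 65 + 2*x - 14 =11*x - 88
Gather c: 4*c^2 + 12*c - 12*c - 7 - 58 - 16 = 4*c^2 - 81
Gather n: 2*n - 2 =2*n - 2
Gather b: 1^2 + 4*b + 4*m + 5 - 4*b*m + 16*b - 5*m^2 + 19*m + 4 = b*(20 - 4*m) - 5*m^2 + 23*m + 10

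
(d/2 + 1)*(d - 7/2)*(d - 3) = d^3/2 - 9*d^2/4 - 5*d/4 + 21/2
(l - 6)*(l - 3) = l^2 - 9*l + 18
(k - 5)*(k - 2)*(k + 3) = k^3 - 4*k^2 - 11*k + 30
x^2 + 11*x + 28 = (x + 4)*(x + 7)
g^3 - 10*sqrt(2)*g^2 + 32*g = g*(g - 8*sqrt(2))*(g - 2*sqrt(2))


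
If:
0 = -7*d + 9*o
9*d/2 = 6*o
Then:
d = 0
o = 0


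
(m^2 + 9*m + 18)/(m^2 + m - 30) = (m + 3)/(m - 5)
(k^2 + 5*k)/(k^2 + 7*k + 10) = k/(k + 2)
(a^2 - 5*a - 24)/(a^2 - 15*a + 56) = (a + 3)/(a - 7)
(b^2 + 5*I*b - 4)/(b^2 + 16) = (b + I)/(b - 4*I)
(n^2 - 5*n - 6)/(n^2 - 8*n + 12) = (n + 1)/(n - 2)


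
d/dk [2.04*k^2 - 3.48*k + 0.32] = 4.08*k - 3.48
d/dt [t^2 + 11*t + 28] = 2*t + 11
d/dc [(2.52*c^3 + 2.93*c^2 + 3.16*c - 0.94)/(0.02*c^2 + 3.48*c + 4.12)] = (0.0504*c^4 + 17.5392*c^3 + 41.2804*c^2 + 24.1808*c + 16.2904)/(0.0004*c^4 + 0.1392*c^3 + 12.2752*c^2 + 28.6752*c + 16.9744)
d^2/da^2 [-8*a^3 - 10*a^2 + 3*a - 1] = -48*a - 20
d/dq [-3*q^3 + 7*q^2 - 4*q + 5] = -9*q^2 + 14*q - 4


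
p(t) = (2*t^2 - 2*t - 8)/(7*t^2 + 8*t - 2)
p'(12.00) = 0.00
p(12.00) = 0.23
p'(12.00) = 0.00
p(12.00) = 0.23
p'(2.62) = 0.12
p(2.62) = 0.01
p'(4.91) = 0.03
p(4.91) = 0.15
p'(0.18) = 789.86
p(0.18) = 24.90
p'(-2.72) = 0.01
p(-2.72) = 0.44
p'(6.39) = 0.02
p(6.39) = 0.18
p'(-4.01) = 0.02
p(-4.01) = 0.41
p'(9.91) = 0.01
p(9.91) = 0.22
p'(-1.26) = -16.49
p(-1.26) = 2.38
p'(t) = (-14*t - 8)*(2*t^2 - 2*t - 8)/(7*t^2 + 8*t - 2)^2 + (4*t - 2)/(7*t^2 + 8*t - 2) = 2*(15*t^2 + 52*t + 34)/(49*t^4 + 112*t^3 + 36*t^2 - 32*t + 4)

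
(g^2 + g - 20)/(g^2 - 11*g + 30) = (g^2 + g - 20)/(g^2 - 11*g + 30)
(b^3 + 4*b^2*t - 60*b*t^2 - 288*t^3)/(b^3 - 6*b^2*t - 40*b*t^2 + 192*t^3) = (-b - 6*t)/(-b + 4*t)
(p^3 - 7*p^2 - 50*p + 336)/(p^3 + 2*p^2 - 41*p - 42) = (p - 8)/(p + 1)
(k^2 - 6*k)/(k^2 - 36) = k/(k + 6)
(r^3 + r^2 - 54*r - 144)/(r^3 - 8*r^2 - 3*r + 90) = (r^2 - 2*r - 48)/(r^2 - 11*r + 30)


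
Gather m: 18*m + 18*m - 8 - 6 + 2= 36*m - 12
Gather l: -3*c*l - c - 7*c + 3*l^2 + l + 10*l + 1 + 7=-8*c + 3*l^2 + l*(11 - 3*c) + 8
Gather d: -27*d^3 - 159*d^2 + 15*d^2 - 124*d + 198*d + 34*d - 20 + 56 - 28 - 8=-27*d^3 - 144*d^2 + 108*d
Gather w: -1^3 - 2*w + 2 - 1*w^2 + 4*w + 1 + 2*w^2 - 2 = w^2 + 2*w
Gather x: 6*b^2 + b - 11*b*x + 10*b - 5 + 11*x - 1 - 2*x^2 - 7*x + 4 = 6*b^2 + 11*b - 2*x^2 + x*(4 - 11*b) - 2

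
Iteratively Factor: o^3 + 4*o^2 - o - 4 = (o + 4)*(o^2 - 1) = (o + 1)*(o + 4)*(o - 1)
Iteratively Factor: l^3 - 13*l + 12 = (l + 4)*(l^2 - 4*l + 3) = (l - 3)*(l + 4)*(l - 1)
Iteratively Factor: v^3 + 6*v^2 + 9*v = (v)*(v^2 + 6*v + 9) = v*(v + 3)*(v + 3)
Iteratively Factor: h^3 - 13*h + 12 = (h - 3)*(h^2 + 3*h - 4) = (h - 3)*(h - 1)*(h + 4)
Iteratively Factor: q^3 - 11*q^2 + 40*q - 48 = (q - 3)*(q^2 - 8*q + 16) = (q - 4)*(q - 3)*(q - 4)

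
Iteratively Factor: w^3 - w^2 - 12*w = (w - 4)*(w^2 + 3*w) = w*(w - 4)*(w + 3)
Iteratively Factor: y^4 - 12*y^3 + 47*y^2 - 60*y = (y - 5)*(y^3 - 7*y^2 + 12*y) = y*(y - 5)*(y^2 - 7*y + 12) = y*(y - 5)*(y - 4)*(y - 3)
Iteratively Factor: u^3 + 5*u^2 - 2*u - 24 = (u + 3)*(u^2 + 2*u - 8) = (u - 2)*(u + 3)*(u + 4)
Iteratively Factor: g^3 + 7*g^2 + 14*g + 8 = (g + 1)*(g^2 + 6*g + 8) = (g + 1)*(g + 2)*(g + 4)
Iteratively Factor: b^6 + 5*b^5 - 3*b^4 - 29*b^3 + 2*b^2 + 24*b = (b - 2)*(b^5 + 7*b^4 + 11*b^3 - 7*b^2 - 12*b) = (b - 2)*(b + 4)*(b^4 + 3*b^3 - b^2 - 3*b) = (b - 2)*(b + 3)*(b + 4)*(b^3 - b) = b*(b - 2)*(b + 3)*(b + 4)*(b^2 - 1) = b*(b - 2)*(b + 1)*(b + 3)*(b + 4)*(b - 1)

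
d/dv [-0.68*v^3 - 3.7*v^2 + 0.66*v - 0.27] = -2.04*v^2 - 7.4*v + 0.66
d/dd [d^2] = 2*d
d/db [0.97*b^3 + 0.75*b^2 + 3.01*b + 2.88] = 2.91*b^2 + 1.5*b + 3.01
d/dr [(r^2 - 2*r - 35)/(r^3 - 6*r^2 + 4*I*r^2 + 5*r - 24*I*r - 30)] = (-r^4 + 4*r^3 + r^2*(98 - 16*I) + r*(-480 + 280*I) + 235 - 840*I)/(r^6 + r^5*(-12 + 8*I) + r^4*(30 - 96*I) + r^3*(72 + 328*I) + r^2*(-191 - 480*I) + r*(-300 + 1440*I) + 900)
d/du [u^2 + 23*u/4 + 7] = 2*u + 23/4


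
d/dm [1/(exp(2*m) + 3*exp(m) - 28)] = (-2*exp(m) - 3)*exp(m)/(exp(2*m) + 3*exp(m) - 28)^2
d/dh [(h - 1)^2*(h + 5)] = 3*(h - 1)*(h + 3)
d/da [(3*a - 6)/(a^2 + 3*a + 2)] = 3*(-a^2 + 4*a + 8)/(a^4 + 6*a^3 + 13*a^2 + 12*a + 4)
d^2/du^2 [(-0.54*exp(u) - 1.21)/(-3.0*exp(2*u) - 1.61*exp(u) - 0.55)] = (4.86*exp(4*u) + 40.9518*exp(3*u) + 12.1869*exp(2*u) - 5.327729*exp(u) - 0.908105)*exp(u)/(27.0*exp(6*u) + 43.47*exp(5*u) + 38.1789*exp(4*u) + 20.112281*exp(3*u) + 6.999465*exp(2*u) + 1.461075*exp(u) + 0.166375)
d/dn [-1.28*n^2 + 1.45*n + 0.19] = 1.45 - 2.56*n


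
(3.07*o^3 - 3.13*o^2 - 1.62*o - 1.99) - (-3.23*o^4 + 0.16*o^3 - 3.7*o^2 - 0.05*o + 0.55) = 3.23*o^4 + 2.91*o^3 + 0.57*o^2 - 1.57*o - 2.54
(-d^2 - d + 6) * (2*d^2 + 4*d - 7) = -2*d^4 - 6*d^3 + 15*d^2 + 31*d - 42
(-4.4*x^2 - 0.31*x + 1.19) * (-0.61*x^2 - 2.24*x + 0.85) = 2.684*x^4 + 10.0451*x^3 - 3.7715*x^2 - 2.9291*x + 1.0115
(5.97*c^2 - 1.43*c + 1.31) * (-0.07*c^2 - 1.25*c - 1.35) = -0.4179*c^4 - 7.3624*c^3 - 6.3637*c^2 + 0.293*c - 1.7685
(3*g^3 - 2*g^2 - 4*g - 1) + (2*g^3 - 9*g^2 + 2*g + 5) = 5*g^3 - 11*g^2 - 2*g + 4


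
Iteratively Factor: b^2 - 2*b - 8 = (b + 2)*(b - 4)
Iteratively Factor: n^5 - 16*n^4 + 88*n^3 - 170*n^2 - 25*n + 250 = (n - 5)*(n^4 - 11*n^3 + 33*n^2 - 5*n - 50) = (n - 5)^2*(n^3 - 6*n^2 + 3*n + 10) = (n - 5)^2*(n - 2)*(n^2 - 4*n - 5) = (n - 5)^3*(n - 2)*(n + 1)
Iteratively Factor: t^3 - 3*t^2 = (t)*(t^2 - 3*t) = t*(t - 3)*(t)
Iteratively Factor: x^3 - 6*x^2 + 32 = (x + 2)*(x^2 - 8*x + 16) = (x - 4)*(x + 2)*(x - 4)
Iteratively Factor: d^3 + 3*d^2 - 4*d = (d)*(d^2 + 3*d - 4) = d*(d + 4)*(d - 1)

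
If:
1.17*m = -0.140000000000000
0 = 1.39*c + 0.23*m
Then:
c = 0.02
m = -0.12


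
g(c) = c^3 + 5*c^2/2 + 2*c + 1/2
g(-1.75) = -0.70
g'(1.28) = 13.32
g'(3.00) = 44.00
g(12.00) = 2112.50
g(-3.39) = -16.51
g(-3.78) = -25.35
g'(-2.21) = 5.60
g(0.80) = 4.21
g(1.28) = 9.25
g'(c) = 3*c^2 + 5*c + 2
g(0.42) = 1.86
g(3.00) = 56.00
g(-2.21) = -2.50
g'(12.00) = 494.00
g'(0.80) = 7.92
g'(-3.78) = 25.97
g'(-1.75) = 2.44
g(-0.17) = 0.23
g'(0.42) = 4.63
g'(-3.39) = 19.53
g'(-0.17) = 1.24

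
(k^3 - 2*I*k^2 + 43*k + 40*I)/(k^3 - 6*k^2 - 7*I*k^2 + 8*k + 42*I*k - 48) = (k + 5*I)/(k - 6)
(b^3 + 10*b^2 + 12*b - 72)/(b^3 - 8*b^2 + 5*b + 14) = (b^2 + 12*b + 36)/(b^2 - 6*b - 7)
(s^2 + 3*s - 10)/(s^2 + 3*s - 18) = (s^2 + 3*s - 10)/(s^2 + 3*s - 18)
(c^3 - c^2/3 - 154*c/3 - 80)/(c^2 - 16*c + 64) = (c^2 + 23*c/3 + 10)/(c - 8)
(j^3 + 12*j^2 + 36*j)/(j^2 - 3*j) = (j^2 + 12*j + 36)/(j - 3)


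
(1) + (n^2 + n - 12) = n^2 + n - 11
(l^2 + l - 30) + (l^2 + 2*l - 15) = 2*l^2 + 3*l - 45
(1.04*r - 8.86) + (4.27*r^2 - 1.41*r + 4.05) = 4.27*r^2 - 0.37*r - 4.81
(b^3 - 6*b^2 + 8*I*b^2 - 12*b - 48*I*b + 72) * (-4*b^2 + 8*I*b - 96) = -4*b^5 + 24*b^4 - 24*I*b^4 - 112*b^3 + 144*I*b^3 + 672*b^2 - 864*I*b^2 + 1152*b + 5184*I*b - 6912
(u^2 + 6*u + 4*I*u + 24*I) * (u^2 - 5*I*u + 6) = u^4 + 6*u^3 - I*u^3 + 26*u^2 - 6*I*u^2 + 156*u + 24*I*u + 144*I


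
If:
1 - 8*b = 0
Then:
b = 1/8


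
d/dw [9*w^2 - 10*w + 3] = 18*w - 10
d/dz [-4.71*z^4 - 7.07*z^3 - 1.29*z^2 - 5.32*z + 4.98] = -18.84*z^3 - 21.21*z^2 - 2.58*z - 5.32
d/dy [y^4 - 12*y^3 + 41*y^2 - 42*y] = 4*y^3 - 36*y^2 + 82*y - 42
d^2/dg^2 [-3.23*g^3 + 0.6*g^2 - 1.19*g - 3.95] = 1.2 - 19.38*g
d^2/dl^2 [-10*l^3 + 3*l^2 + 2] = 6 - 60*l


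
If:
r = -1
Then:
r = -1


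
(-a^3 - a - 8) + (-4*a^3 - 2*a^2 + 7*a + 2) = -5*a^3 - 2*a^2 + 6*a - 6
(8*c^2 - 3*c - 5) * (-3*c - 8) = -24*c^3 - 55*c^2 + 39*c + 40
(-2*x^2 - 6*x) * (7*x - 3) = -14*x^3 - 36*x^2 + 18*x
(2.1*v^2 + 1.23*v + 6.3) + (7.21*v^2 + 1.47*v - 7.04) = 9.31*v^2 + 2.7*v - 0.74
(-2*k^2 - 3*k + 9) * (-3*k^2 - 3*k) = 6*k^4 + 15*k^3 - 18*k^2 - 27*k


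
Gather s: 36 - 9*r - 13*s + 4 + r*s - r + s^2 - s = -10*r + s^2 + s*(r - 14) + 40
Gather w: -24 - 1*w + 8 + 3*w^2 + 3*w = 3*w^2 + 2*w - 16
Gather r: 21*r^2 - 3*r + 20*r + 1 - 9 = 21*r^2 + 17*r - 8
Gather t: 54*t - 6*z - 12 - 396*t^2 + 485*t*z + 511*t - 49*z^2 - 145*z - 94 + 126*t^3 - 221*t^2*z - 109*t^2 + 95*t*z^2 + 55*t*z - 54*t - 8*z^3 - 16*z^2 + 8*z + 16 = 126*t^3 + t^2*(-221*z - 505) + t*(95*z^2 + 540*z + 511) - 8*z^3 - 65*z^2 - 143*z - 90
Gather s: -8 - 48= -56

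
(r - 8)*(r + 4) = r^2 - 4*r - 32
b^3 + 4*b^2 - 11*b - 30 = (b - 3)*(b + 2)*(b + 5)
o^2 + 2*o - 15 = (o - 3)*(o + 5)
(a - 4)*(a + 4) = a^2 - 16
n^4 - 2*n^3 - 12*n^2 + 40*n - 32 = (n - 2)^3*(n + 4)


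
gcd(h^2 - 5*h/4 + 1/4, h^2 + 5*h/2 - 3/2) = 1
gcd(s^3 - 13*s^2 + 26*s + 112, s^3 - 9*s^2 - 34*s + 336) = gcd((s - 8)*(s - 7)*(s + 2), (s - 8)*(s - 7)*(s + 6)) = s^2 - 15*s + 56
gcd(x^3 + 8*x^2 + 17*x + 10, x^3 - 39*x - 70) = x^2 + 7*x + 10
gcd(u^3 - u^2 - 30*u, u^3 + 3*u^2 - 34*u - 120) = u^2 - u - 30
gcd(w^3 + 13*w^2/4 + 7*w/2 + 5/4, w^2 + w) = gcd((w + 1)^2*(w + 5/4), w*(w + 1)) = w + 1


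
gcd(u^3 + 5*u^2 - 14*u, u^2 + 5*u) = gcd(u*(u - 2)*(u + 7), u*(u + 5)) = u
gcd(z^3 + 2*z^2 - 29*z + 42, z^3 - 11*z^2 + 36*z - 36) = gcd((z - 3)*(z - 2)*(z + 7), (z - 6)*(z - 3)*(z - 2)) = z^2 - 5*z + 6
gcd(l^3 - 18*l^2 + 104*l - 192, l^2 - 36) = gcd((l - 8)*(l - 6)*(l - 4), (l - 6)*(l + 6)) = l - 6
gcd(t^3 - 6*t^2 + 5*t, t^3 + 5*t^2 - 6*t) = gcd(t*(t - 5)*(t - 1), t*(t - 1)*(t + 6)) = t^2 - t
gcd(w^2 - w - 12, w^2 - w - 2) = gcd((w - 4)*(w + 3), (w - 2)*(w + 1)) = 1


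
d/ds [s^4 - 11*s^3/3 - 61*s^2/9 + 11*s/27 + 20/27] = 4*s^3 - 11*s^2 - 122*s/9 + 11/27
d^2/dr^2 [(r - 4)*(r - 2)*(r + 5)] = 6*r - 2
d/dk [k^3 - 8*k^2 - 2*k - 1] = 3*k^2 - 16*k - 2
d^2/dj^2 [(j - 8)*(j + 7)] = 2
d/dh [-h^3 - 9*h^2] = 3*h*(-h - 6)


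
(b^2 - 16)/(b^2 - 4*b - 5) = (16 - b^2)/(-b^2 + 4*b + 5)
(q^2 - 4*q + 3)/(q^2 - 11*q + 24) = (q - 1)/(q - 8)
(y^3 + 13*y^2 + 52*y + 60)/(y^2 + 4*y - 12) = (y^2 + 7*y + 10)/(y - 2)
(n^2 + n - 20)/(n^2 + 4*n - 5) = (n - 4)/(n - 1)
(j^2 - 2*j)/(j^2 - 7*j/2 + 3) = 2*j/(2*j - 3)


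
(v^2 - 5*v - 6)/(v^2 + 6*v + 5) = (v - 6)/(v + 5)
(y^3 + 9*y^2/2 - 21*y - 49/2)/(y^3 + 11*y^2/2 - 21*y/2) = (2*y^2 - 5*y - 7)/(y*(2*y - 3))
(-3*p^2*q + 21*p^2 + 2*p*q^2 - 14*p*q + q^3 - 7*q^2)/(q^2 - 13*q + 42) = (-3*p^2 + 2*p*q + q^2)/(q - 6)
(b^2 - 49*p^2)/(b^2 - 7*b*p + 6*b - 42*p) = (b + 7*p)/(b + 6)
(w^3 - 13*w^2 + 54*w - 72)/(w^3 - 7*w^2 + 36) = (w - 4)/(w + 2)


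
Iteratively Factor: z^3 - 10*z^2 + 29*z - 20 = (z - 4)*(z^2 - 6*z + 5) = (z - 4)*(z - 1)*(z - 5)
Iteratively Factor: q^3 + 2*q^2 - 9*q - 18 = (q - 3)*(q^2 + 5*q + 6) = (q - 3)*(q + 2)*(q + 3)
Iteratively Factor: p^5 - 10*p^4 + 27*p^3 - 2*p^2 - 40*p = (p - 4)*(p^4 - 6*p^3 + 3*p^2 + 10*p) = (p - 4)*(p + 1)*(p^3 - 7*p^2 + 10*p) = (p - 4)*(p - 2)*(p + 1)*(p^2 - 5*p) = (p - 5)*(p - 4)*(p - 2)*(p + 1)*(p)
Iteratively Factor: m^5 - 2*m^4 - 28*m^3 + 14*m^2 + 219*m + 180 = (m + 3)*(m^4 - 5*m^3 - 13*m^2 + 53*m + 60) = (m - 5)*(m + 3)*(m^3 - 13*m - 12) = (m - 5)*(m + 1)*(m + 3)*(m^2 - m - 12) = (m - 5)*(m + 1)*(m + 3)^2*(m - 4)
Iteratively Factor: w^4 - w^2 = (w)*(w^3 - w) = w*(w + 1)*(w^2 - w) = w^2*(w + 1)*(w - 1)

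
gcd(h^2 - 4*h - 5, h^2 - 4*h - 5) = h^2 - 4*h - 5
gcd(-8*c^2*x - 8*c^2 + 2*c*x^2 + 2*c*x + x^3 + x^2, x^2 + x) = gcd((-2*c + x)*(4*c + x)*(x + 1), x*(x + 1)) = x + 1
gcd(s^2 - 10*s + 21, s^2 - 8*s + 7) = s - 7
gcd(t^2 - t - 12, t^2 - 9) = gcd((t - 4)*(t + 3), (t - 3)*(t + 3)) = t + 3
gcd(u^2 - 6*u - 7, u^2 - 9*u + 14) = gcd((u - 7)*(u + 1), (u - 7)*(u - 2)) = u - 7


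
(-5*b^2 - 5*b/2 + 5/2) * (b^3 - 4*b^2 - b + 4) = -5*b^5 + 35*b^4/2 + 35*b^3/2 - 55*b^2/2 - 25*b/2 + 10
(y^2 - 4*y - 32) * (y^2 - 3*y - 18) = y^4 - 7*y^3 - 38*y^2 + 168*y + 576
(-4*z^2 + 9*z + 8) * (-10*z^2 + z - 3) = 40*z^4 - 94*z^3 - 59*z^2 - 19*z - 24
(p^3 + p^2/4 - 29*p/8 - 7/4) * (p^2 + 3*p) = p^5 + 13*p^4/4 - 23*p^3/8 - 101*p^2/8 - 21*p/4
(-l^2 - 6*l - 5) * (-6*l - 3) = 6*l^3 + 39*l^2 + 48*l + 15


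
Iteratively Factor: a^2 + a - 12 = (a - 3)*(a + 4)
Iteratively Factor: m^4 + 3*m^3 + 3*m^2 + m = (m + 1)*(m^3 + 2*m^2 + m) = m*(m + 1)*(m^2 + 2*m + 1) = m*(m + 1)^2*(m + 1)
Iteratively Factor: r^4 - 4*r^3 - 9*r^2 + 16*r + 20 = (r - 2)*(r^3 - 2*r^2 - 13*r - 10) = (r - 5)*(r - 2)*(r^2 + 3*r + 2) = (r - 5)*(r - 2)*(r + 2)*(r + 1)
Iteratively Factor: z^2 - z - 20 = (z - 5)*(z + 4)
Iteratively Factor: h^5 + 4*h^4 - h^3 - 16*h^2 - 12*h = (h + 1)*(h^4 + 3*h^3 - 4*h^2 - 12*h) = h*(h + 1)*(h^3 + 3*h^2 - 4*h - 12) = h*(h + 1)*(h + 2)*(h^2 + h - 6) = h*(h - 2)*(h + 1)*(h + 2)*(h + 3)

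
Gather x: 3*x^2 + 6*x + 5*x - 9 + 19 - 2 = 3*x^2 + 11*x + 8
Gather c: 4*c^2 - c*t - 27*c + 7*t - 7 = 4*c^2 + c*(-t - 27) + 7*t - 7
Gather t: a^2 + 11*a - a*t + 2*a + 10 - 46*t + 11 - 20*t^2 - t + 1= a^2 + 13*a - 20*t^2 + t*(-a - 47) + 22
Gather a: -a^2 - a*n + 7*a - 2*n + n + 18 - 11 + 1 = -a^2 + a*(7 - n) - n + 8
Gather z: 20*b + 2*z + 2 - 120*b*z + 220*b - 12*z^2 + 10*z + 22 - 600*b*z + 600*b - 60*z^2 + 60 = 840*b - 72*z^2 + z*(12 - 720*b) + 84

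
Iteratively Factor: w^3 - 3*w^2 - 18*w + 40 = (w - 5)*(w^2 + 2*w - 8) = (w - 5)*(w + 4)*(w - 2)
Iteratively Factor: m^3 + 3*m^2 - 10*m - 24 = (m + 2)*(m^2 + m - 12) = (m + 2)*(m + 4)*(m - 3)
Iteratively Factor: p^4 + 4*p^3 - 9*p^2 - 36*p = (p)*(p^3 + 4*p^2 - 9*p - 36) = p*(p - 3)*(p^2 + 7*p + 12) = p*(p - 3)*(p + 4)*(p + 3)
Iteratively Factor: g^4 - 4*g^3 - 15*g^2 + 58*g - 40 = (g + 4)*(g^3 - 8*g^2 + 17*g - 10) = (g - 1)*(g + 4)*(g^2 - 7*g + 10) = (g - 5)*(g - 1)*(g + 4)*(g - 2)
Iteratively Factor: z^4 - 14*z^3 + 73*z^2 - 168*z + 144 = (z - 4)*(z^3 - 10*z^2 + 33*z - 36) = (z - 4)^2*(z^2 - 6*z + 9) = (z - 4)^2*(z - 3)*(z - 3)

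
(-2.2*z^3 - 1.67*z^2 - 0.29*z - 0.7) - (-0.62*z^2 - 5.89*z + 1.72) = -2.2*z^3 - 1.05*z^2 + 5.6*z - 2.42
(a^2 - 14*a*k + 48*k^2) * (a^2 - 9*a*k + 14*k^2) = a^4 - 23*a^3*k + 188*a^2*k^2 - 628*a*k^3 + 672*k^4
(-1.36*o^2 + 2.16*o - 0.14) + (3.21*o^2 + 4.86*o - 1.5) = 1.85*o^2 + 7.02*o - 1.64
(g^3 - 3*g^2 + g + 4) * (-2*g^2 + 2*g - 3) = -2*g^5 + 8*g^4 - 11*g^3 + 3*g^2 + 5*g - 12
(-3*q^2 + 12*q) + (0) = -3*q^2 + 12*q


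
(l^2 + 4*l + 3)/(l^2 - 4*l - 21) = (l + 1)/(l - 7)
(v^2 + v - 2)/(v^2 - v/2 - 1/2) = 2*(v + 2)/(2*v + 1)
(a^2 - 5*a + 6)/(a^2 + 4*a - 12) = (a - 3)/(a + 6)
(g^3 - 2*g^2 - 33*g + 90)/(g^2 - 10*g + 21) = (g^2 + g - 30)/(g - 7)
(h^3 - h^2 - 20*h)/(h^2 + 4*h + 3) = h*(h^2 - h - 20)/(h^2 + 4*h + 3)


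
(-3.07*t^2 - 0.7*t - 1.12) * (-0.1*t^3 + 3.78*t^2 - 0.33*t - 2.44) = 0.307*t^5 - 11.5346*t^4 - 1.5209*t^3 + 3.4882*t^2 + 2.0776*t + 2.7328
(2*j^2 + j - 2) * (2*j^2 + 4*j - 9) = 4*j^4 + 10*j^3 - 18*j^2 - 17*j + 18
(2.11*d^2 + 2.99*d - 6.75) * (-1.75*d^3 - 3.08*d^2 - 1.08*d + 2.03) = -3.6925*d^5 - 11.7313*d^4 + 0.324499999999999*d^3 + 21.8441*d^2 + 13.3597*d - 13.7025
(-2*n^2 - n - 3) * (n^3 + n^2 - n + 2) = -2*n^5 - 3*n^4 - 2*n^3 - 6*n^2 + n - 6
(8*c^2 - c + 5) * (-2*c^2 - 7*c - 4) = -16*c^4 - 54*c^3 - 35*c^2 - 31*c - 20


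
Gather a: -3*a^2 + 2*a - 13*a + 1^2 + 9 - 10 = -3*a^2 - 11*a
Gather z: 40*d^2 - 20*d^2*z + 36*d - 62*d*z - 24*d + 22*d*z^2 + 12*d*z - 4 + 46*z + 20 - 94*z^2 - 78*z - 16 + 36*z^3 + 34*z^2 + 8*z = 40*d^2 + 12*d + 36*z^3 + z^2*(22*d - 60) + z*(-20*d^2 - 50*d - 24)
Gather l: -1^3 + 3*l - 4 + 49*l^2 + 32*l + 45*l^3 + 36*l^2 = 45*l^3 + 85*l^2 + 35*l - 5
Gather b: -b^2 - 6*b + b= -b^2 - 5*b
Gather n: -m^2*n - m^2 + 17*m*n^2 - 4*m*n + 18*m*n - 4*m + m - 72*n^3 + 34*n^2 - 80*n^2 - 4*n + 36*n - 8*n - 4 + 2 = -m^2 - 3*m - 72*n^3 + n^2*(17*m - 46) + n*(-m^2 + 14*m + 24) - 2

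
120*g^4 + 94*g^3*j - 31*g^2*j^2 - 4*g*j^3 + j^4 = (-6*g + j)*(-4*g + j)*(g + j)*(5*g + j)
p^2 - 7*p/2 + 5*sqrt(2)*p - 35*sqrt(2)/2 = (p - 7/2)*(p + 5*sqrt(2))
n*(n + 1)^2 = n^3 + 2*n^2 + n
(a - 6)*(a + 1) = a^2 - 5*a - 6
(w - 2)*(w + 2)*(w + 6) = w^3 + 6*w^2 - 4*w - 24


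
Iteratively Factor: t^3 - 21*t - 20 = (t - 5)*(t^2 + 5*t + 4) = (t - 5)*(t + 1)*(t + 4)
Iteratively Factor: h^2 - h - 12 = (h + 3)*(h - 4)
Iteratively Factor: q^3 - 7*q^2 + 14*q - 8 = (q - 2)*(q^2 - 5*q + 4) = (q - 2)*(q - 1)*(q - 4)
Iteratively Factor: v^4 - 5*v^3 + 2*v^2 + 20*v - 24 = (v + 2)*(v^3 - 7*v^2 + 16*v - 12) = (v - 3)*(v + 2)*(v^2 - 4*v + 4) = (v - 3)*(v - 2)*(v + 2)*(v - 2)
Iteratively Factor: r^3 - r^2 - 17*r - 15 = (r - 5)*(r^2 + 4*r + 3) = (r - 5)*(r + 3)*(r + 1)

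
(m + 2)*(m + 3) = m^2 + 5*m + 6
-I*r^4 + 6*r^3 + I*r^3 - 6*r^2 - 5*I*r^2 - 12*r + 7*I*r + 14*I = (r - 2)*(r - I)*(r + 7*I)*(-I*r - I)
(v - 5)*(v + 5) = v^2 - 25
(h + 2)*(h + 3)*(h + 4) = h^3 + 9*h^2 + 26*h + 24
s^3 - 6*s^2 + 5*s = s*(s - 5)*(s - 1)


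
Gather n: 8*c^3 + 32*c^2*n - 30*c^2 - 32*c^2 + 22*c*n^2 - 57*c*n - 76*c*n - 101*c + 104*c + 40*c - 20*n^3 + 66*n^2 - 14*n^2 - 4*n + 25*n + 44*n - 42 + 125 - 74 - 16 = 8*c^3 - 62*c^2 + 43*c - 20*n^3 + n^2*(22*c + 52) + n*(32*c^2 - 133*c + 65) - 7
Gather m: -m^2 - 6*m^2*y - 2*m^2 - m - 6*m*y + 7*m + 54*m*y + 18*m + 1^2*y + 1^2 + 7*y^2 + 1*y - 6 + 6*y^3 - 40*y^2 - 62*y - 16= m^2*(-6*y - 3) + m*(48*y + 24) + 6*y^3 - 33*y^2 - 60*y - 21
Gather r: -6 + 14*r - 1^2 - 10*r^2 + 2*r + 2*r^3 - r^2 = 2*r^3 - 11*r^2 + 16*r - 7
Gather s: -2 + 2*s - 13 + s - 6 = 3*s - 21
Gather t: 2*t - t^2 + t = -t^2 + 3*t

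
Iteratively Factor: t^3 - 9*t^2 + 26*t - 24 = (t - 3)*(t^2 - 6*t + 8) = (t - 3)*(t - 2)*(t - 4)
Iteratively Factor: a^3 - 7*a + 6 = (a + 3)*(a^2 - 3*a + 2) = (a - 2)*(a + 3)*(a - 1)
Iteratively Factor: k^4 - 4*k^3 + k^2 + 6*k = (k)*(k^3 - 4*k^2 + k + 6) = k*(k - 2)*(k^2 - 2*k - 3) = k*(k - 2)*(k + 1)*(k - 3)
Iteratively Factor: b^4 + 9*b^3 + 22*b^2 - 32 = (b + 4)*(b^3 + 5*b^2 + 2*b - 8) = (b - 1)*(b + 4)*(b^2 + 6*b + 8) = (b - 1)*(b + 4)^2*(b + 2)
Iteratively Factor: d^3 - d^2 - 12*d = (d - 4)*(d^2 + 3*d) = d*(d - 4)*(d + 3)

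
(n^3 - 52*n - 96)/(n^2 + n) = (n^3 - 52*n - 96)/(n*(n + 1))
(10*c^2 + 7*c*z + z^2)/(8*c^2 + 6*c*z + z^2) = (5*c + z)/(4*c + z)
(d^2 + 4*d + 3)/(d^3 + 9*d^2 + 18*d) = (d + 1)/(d*(d + 6))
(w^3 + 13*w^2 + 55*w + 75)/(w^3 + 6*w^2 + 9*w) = (w^2 + 10*w + 25)/(w*(w + 3))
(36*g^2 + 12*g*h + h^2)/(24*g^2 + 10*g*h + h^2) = (6*g + h)/(4*g + h)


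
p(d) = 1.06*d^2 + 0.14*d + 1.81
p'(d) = 2.12*d + 0.14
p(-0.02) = 1.81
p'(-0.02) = 0.10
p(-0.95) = 2.63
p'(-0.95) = -1.87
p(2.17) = 7.11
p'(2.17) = 4.74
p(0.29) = 1.94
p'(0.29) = 0.75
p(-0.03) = 1.81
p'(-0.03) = 0.08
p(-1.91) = 5.41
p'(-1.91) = -3.91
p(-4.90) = 26.57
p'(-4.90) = -10.25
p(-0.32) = 1.87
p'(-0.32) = -0.54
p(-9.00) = 86.41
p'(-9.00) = -18.94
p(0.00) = 1.81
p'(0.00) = 0.14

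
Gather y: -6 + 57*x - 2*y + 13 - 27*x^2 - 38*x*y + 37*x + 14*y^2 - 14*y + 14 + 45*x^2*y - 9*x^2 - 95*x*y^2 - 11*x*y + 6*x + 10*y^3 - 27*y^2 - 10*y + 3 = -36*x^2 + 100*x + 10*y^3 + y^2*(-95*x - 13) + y*(45*x^2 - 49*x - 26) + 24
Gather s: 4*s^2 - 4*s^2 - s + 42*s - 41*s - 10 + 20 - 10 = 0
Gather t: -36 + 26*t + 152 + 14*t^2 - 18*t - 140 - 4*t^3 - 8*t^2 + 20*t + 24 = -4*t^3 + 6*t^2 + 28*t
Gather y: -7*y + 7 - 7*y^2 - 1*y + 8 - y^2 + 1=-8*y^2 - 8*y + 16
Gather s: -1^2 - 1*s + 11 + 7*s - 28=6*s - 18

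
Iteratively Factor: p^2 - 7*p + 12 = (p - 3)*(p - 4)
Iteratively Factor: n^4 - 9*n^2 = (n - 3)*(n^3 + 3*n^2) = (n - 3)*(n + 3)*(n^2) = n*(n - 3)*(n + 3)*(n)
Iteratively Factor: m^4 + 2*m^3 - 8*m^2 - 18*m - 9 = (m + 1)*(m^3 + m^2 - 9*m - 9) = (m + 1)^2*(m^2 - 9) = (m - 3)*(m + 1)^2*(m + 3)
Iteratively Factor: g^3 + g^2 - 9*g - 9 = (g + 1)*(g^2 - 9) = (g - 3)*(g + 1)*(g + 3)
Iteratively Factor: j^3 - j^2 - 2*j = (j)*(j^2 - j - 2) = j*(j - 2)*(j + 1)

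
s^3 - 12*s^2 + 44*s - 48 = (s - 6)*(s - 4)*(s - 2)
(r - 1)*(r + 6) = r^2 + 5*r - 6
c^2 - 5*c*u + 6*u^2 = (c - 3*u)*(c - 2*u)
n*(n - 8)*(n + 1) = n^3 - 7*n^2 - 8*n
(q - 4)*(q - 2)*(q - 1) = q^3 - 7*q^2 + 14*q - 8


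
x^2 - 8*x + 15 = (x - 5)*(x - 3)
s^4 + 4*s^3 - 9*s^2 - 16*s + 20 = (s - 2)*(s - 1)*(s + 2)*(s + 5)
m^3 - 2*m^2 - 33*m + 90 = (m - 5)*(m - 3)*(m + 6)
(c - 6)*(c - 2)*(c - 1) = c^3 - 9*c^2 + 20*c - 12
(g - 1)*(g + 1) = g^2 - 1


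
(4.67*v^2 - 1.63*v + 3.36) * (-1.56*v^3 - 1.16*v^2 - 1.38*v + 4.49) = -7.2852*v^5 - 2.8744*v^4 - 9.7954*v^3 + 19.3201*v^2 - 11.9555*v + 15.0864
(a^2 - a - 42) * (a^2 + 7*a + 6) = a^4 + 6*a^3 - 43*a^2 - 300*a - 252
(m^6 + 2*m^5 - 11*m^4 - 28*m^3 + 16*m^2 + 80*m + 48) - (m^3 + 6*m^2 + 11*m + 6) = m^6 + 2*m^5 - 11*m^4 - 29*m^3 + 10*m^2 + 69*m + 42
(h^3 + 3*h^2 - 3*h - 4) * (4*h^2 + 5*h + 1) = 4*h^5 + 17*h^4 + 4*h^3 - 28*h^2 - 23*h - 4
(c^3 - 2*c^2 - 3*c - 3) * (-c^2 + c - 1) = -c^5 + 3*c^4 + 2*c^2 + 3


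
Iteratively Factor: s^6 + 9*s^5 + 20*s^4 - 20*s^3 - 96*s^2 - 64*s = (s - 2)*(s^5 + 11*s^4 + 42*s^3 + 64*s^2 + 32*s) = (s - 2)*(s + 4)*(s^4 + 7*s^3 + 14*s^2 + 8*s) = (s - 2)*(s + 1)*(s + 4)*(s^3 + 6*s^2 + 8*s) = s*(s - 2)*(s + 1)*(s + 4)*(s^2 + 6*s + 8) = s*(s - 2)*(s + 1)*(s + 2)*(s + 4)*(s + 4)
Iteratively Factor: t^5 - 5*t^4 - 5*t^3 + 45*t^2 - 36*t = (t + 3)*(t^4 - 8*t^3 + 19*t^2 - 12*t) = t*(t + 3)*(t^3 - 8*t^2 + 19*t - 12) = t*(t - 1)*(t + 3)*(t^2 - 7*t + 12) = t*(t - 4)*(t - 1)*(t + 3)*(t - 3)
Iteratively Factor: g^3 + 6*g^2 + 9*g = (g + 3)*(g^2 + 3*g) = g*(g + 3)*(g + 3)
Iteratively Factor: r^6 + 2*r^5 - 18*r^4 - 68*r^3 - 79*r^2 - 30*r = (r + 2)*(r^5 - 18*r^3 - 32*r^2 - 15*r) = (r + 1)*(r + 2)*(r^4 - r^3 - 17*r^2 - 15*r) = r*(r + 1)*(r + 2)*(r^3 - r^2 - 17*r - 15) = r*(r + 1)^2*(r + 2)*(r^2 - 2*r - 15) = r*(r - 5)*(r + 1)^2*(r + 2)*(r + 3)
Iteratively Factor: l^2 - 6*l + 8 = (l - 4)*(l - 2)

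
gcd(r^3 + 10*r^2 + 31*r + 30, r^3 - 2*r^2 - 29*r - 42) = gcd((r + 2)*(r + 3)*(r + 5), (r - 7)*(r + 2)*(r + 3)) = r^2 + 5*r + 6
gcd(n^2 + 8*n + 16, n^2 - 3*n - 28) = n + 4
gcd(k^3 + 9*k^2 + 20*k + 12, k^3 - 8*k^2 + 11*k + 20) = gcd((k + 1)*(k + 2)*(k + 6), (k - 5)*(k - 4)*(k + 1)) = k + 1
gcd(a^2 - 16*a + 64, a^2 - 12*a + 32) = a - 8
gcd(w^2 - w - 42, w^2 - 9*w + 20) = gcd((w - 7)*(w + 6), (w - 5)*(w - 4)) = 1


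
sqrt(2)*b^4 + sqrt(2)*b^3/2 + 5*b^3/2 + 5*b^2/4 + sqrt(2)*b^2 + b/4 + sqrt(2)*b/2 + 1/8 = (b + 1/2)*(b + sqrt(2)/2)^2*(sqrt(2)*b + 1/2)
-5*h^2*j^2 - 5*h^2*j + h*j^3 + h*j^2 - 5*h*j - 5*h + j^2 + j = (-5*h + j)*(j + 1)*(h*j + 1)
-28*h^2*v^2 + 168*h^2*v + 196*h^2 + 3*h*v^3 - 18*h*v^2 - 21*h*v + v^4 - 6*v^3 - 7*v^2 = (-4*h + v)*(7*h + v)*(v - 7)*(v + 1)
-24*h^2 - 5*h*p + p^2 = (-8*h + p)*(3*h + p)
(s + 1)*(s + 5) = s^2 + 6*s + 5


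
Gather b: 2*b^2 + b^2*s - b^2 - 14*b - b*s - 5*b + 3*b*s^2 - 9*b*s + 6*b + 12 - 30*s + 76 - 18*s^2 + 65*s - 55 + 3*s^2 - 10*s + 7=b^2*(s + 1) + b*(3*s^2 - 10*s - 13) - 15*s^2 + 25*s + 40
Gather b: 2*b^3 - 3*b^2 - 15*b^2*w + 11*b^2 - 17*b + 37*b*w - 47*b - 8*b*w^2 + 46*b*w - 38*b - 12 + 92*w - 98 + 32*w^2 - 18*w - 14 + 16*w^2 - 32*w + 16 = 2*b^3 + b^2*(8 - 15*w) + b*(-8*w^2 + 83*w - 102) + 48*w^2 + 42*w - 108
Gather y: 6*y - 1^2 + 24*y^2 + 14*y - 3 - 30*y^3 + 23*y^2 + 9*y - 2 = -30*y^3 + 47*y^2 + 29*y - 6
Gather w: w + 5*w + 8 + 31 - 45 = 6*w - 6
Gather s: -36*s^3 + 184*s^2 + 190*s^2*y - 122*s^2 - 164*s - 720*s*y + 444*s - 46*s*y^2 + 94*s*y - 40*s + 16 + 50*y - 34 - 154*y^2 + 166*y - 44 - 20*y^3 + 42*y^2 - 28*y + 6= -36*s^3 + s^2*(190*y + 62) + s*(-46*y^2 - 626*y + 240) - 20*y^3 - 112*y^2 + 188*y - 56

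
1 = 1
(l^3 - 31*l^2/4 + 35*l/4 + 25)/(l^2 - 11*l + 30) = (l^2 - 11*l/4 - 5)/(l - 6)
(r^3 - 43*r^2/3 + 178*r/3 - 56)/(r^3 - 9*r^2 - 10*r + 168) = (r - 4/3)/(r + 4)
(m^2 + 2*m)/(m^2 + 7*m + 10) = m/(m + 5)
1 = 1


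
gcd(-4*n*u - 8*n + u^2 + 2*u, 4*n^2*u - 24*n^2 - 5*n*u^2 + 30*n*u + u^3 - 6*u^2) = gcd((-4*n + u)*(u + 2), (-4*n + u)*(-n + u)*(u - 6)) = -4*n + u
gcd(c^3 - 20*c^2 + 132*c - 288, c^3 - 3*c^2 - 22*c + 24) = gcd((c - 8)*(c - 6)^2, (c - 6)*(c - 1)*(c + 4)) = c - 6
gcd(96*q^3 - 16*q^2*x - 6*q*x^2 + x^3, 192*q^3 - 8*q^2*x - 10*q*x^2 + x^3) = -24*q^2 - 2*q*x + x^2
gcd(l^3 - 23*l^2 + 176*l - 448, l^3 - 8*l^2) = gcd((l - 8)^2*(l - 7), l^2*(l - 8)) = l - 8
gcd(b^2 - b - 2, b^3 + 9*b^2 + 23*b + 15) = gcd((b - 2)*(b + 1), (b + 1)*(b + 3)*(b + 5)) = b + 1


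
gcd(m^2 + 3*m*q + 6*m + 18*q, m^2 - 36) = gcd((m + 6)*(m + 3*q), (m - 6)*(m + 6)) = m + 6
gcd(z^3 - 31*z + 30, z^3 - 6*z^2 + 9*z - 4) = z - 1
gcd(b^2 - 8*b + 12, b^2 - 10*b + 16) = b - 2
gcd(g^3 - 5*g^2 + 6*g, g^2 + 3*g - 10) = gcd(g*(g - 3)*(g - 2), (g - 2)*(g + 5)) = g - 2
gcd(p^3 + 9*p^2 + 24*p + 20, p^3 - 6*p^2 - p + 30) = p + 2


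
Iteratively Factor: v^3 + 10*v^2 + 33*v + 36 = (v + 3)*(v^2 + 7*v + 12) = (v + 3)*(v + 4)*(v + 3)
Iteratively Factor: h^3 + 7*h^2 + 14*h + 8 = (h + 2)*(h^2 + 5*h + 4) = (h + 2)*(h + 4)*(h + 1)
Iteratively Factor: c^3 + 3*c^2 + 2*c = (c)*(c^2 + 3*c + 2) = c*(c + 2)*(c + 1)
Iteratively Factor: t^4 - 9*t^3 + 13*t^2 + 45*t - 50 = (t + 2)*(t^3 - 11*t^2 + 35*t - 25) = (t - 5)*(t + 2)*(t^2 - 6*t + 5) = (t - 5)*(t - 1)*(t + 2)*(t - 5)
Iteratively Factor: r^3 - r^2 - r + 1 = (r - 1)*(r^2 - 1) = (r - 1)*(r + 1)*(r - 1)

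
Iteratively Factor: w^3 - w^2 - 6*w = (w)*(w^2 - w - 6) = w*(w + 2)*(w - 3)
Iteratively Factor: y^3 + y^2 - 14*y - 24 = (y + 2)*(y^2 - y - 12) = (y + 2)*(y + 3)*(y - 4)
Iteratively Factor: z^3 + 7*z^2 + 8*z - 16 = (z + 4)*(z^2 + 3*z - 4) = (z - 1)*(z + 4)*(z + 4)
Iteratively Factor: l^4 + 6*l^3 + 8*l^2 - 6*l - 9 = (l + 3)*(l^3 + 3*l^2 - l - 3) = (l + 1)*(l + 3)*(l^2 + 2*l - 3) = (l - 1)*(l + 1)*(l + 3)*(l + 3)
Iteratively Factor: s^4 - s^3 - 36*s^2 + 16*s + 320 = (s + 4)*(s^3 - 5*s^2 - 16*s + 80) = (s + 4)^2*(s^2 - 9*s + 20) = (s - 4)*(s + 4)^2*(s - 5)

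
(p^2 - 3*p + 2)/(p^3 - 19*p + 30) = (p - 1)/(p^2 + 2*p - 15)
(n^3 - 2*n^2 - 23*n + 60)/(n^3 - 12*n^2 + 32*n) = (n^2 + 2*n - 15)/(n*(n - 8))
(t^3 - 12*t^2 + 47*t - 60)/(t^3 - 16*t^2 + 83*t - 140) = (t - 3)/(t - 7)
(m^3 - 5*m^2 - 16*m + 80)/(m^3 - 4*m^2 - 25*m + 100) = (m + 4)/(m + 5)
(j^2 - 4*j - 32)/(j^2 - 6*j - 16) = (j + 4)/(j + 2)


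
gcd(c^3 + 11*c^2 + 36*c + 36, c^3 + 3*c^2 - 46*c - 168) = c + 6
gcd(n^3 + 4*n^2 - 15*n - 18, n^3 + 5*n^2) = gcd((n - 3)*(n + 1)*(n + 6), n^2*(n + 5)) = 1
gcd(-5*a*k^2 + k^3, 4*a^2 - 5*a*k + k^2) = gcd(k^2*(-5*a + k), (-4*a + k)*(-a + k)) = 1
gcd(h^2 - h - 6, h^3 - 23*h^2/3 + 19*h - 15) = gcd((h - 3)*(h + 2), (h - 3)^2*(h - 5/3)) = h - 3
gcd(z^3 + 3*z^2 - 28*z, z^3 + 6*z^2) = z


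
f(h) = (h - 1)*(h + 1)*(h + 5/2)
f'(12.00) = 491.00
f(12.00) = 2073.50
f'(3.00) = 41.00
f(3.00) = 44.00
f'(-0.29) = -2.20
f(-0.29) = -2.02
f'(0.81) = 5.02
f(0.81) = -1.14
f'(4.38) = 78.45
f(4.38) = 125.11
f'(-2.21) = 2.60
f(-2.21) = 1.13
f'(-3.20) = 13.72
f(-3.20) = -6.47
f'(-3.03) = 11.39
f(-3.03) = -4.34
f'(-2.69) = 7.26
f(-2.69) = -1.18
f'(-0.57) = -2.88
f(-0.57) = -1.30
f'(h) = (h - 1)*(h + 1) + (h - 1)*(h + 5/2) + (h + 1)*(h + 5/2)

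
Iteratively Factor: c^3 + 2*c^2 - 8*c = (c + 4)*(c^2 - 2*c) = c*(c + 4)*(c - 2)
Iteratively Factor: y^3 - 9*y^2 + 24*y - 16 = (y - 4)*(y^2 - 5*y + 4) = (y - 4)^2*(y - 1)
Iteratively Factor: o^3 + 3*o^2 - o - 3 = (o - 1)*(o^2 + 4*o + 3) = (o - 1)*(o + 3)*(o + 1)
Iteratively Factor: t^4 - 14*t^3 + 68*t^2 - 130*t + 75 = (t - 5)*(t^3 - 9*t^2 + 23*t - 15) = (t - 5)*(t - 3)*(t^2 - 6*t + 5) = (t - 5)*(t - 3)*(t - 1)*(t - 5)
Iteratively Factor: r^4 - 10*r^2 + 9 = (r + 3)*(r^3 - 3*r^2 - r + 3) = (r - 3)*(r + 3)*(r^2 - 1) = (r - 3)*(r - 1)*(r + 3)*(r + 1)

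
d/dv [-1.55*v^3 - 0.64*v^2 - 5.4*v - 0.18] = -4.65*v^2 - 1.28*v - 5.4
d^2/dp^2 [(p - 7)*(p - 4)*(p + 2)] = 6*p - 18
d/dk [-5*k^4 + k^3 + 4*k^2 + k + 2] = -20*k^3 + 3*k^2 + 8*k + 1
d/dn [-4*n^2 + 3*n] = 3 - 8*n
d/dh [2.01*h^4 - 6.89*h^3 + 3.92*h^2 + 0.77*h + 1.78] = 8.04*h^3 - 20.67*h^2 + 7.84*h + 0.77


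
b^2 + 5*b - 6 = (b - 1)*(b + 6)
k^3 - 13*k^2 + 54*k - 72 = (k - 6)*(k - 4)*(k - 3)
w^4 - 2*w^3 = w^3*(w - 2)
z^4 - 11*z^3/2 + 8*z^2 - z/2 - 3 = (z - 3)*(z - 2)*(z - 1)*(z + 1/2)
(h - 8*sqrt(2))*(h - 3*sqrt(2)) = h^2 - 11*sqrt(2)*h + 48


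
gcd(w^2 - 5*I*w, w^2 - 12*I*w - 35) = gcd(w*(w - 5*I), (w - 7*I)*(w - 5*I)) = w - 5*I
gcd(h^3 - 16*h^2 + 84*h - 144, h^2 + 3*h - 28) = h - 4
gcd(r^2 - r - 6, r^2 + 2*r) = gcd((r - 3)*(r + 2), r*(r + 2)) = r + 2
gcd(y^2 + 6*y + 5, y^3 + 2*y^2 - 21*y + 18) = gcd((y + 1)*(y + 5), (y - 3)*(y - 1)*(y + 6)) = 1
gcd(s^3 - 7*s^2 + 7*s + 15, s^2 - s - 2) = s + 1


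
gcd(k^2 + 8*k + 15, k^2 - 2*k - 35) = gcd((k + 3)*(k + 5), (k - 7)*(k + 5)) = k + 5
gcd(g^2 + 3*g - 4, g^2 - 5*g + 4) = g - 1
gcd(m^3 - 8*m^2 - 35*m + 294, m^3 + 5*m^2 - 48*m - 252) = m^2 - m - 42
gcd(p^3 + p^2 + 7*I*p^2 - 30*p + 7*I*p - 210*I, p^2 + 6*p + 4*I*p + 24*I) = p + 6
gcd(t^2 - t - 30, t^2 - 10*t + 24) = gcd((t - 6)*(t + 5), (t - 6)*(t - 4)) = t - 6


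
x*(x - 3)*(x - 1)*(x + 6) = x^4 + 2*x^3 - 21*x^2 + 18*x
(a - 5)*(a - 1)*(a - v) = a^3 - a^2*v - 6*a^2 + 6*a*v + 5*a - 5*v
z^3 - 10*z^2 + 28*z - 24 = (z - 6)*(z - 2)^2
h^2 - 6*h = h*(h - 6)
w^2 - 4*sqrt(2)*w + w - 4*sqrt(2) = (w + 1)*(w - 4*sqrt(2))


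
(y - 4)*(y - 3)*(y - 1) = y^3 - 8*y^2 + 19*y - 12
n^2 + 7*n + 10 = (n + 2)*(n + 5)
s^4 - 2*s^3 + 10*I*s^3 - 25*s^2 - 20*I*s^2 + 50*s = s*(s - 2)*(s + 5*I)^2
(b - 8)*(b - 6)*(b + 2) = b^3 - 12*b^2 + 20*b + 96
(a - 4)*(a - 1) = a^2 - 5*a + 4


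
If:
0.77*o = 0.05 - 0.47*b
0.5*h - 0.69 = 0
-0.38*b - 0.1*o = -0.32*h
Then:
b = 1.36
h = 1.38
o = -0.77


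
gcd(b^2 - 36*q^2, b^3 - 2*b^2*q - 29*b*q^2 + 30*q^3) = -b + 6*q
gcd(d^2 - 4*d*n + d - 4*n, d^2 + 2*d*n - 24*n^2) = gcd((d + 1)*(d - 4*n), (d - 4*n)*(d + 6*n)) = d - 4*n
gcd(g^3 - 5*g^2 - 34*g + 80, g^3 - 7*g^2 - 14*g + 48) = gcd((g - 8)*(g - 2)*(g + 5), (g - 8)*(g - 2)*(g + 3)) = g^2 - 10*g + 16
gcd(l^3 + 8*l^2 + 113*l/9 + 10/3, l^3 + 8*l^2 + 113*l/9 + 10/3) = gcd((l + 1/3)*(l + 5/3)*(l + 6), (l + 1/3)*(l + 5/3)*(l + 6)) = l^3 + 8*l^2 + 113*l/9 + 10/3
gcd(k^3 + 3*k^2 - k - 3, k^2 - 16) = 1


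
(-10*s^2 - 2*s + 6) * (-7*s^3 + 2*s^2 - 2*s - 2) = 70*s^5 - 6*s^4 - 26*s^3 + 36*s^2 - 8*s - 12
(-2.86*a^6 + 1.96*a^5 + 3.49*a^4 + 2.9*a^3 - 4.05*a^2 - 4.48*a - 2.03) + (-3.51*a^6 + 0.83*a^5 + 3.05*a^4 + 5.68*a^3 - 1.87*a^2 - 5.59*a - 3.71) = -6.37*a^6 + 2.79*a^5 + 6.54*a^4 + 8.58*a^3 - 5.92*a^2 - 10.07*a - 5.74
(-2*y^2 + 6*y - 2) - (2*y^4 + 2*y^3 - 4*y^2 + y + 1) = -2*y^4 - 2*y^3 + 2*y^2 + 5*y - 3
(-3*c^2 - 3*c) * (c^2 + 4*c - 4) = -3*c^4 - 15*c^3 + 12*c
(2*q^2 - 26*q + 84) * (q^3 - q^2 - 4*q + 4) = 2*q^5 - 28*q^4 + 102*q^3 + 28*q^2 - 440*q + 336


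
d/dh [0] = 0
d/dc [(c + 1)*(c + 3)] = 2*c + 4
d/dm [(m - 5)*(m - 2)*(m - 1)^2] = 4*m^3 - 27*m^2 + 50*m - 27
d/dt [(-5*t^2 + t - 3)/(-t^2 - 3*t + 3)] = 2*(8*t^2 - 18*t - 3)/(t^4 + 6*t^3 + 3*t^2 - 18*t + 9)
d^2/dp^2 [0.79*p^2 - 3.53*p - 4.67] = 1.58000000000000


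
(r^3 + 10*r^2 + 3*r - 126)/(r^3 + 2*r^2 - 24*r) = (r^2 + 4*r - 21)/(r*(r - 4))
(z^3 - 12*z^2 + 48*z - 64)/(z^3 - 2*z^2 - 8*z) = (z^2 - 8*z + 16)/(z*(z + 2))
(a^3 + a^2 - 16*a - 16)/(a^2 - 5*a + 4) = (a^2 + 5*a + 4)/(a - 1)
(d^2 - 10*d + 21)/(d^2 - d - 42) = (d - 3)/(d + 6)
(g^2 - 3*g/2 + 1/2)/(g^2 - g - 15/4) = 2*(-2*g^2 + 3*g - 1)/(-4*g^2 + 4*g + 15)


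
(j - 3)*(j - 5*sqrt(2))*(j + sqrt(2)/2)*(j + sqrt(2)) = j^4 - 7*sqrt(2)*j^3/2 - 3*j^3 - 14*j^2 + 21*sqrt(2)*j^2/2 - 5*sqrt(2)*j + 42*j + 15*sqrt(2)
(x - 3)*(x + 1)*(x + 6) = x^3 + 4*x^2 - 15*x - 18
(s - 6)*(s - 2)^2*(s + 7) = s^4 - 3*s^3 - 42*s^2 + 172*s - 168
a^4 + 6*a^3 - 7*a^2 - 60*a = a*(a - 3)*(a + 4)*(a + 5)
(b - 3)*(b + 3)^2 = b^3 + 3*b^2 - 9*b - 27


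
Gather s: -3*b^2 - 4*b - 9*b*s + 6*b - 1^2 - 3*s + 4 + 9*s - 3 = -3*b^2 + 2*b + s*(6 - 9*b)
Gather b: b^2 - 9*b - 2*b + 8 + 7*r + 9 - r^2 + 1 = b^2 - 11*b - r^2 + 7*r + 18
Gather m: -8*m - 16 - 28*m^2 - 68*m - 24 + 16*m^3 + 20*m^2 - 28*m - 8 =16*m^3 - 8*m^2 - 104*m - 48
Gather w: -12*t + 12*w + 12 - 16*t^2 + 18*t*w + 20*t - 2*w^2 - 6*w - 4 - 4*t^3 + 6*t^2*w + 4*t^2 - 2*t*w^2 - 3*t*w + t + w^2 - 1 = -4*t^3 - 12*t^2 + 9*t + w^2*(-2*t - 1) + w*(6*t^2 + 15*t + 6) + 7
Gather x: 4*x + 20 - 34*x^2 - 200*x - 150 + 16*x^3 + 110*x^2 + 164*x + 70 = 16*x^3 + 76*x^2 - 32*x - 60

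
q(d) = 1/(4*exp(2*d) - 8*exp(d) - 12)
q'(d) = (-8*exp(2*d) + 8*exp(d))/(4*exp(2*d) - 8*exp(d) - 12)^2 = (1 - exp(d))*exp(d)/(2*(-exp(2*d) + 2*exp(d) + 3)^2)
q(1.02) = -0.29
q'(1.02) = -3.36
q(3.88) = 0.00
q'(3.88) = -0.00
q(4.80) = 0.00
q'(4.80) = -0.00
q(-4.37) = -0.08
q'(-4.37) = 0.00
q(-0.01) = -0.06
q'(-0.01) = 0.00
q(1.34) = 0.06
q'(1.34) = -0.35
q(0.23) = -0.06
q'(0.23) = -0.01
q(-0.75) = -0.07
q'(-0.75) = 0.01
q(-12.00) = -0.08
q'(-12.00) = 0.00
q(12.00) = 0.00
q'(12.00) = 0.00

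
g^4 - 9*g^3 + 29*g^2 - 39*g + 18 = (g - 3)^2*(g - 2)*(g - 1)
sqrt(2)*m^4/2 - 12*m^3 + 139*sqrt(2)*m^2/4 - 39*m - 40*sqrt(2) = (m - 8*sqrt(2))*(m - 5*sqrt(2)/2)*(m - 2*sqrt(2))*(sqrt(2)*m/2 + 1/2)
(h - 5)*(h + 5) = h^2 - 25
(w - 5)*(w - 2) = w^2 - 7*w + 10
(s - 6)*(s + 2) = s^2 - 4*s - 12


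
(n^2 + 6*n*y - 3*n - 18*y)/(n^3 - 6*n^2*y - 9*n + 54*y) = (-n - 6*y)/(-n^2 + 6*n*y - 3*n + 18*y)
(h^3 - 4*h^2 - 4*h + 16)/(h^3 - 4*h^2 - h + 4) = (h^2 - 4)/(h^2 - 1)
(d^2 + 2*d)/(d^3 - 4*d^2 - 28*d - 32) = d/(d^2 - 6*d - 16)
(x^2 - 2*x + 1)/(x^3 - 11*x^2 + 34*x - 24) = (x - 1)/(x^2 - 10*x + 24)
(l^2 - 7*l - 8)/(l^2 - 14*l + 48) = (l + 1)/(l - 6)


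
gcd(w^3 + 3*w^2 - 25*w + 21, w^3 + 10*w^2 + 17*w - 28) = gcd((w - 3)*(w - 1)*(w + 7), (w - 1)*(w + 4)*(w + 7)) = w^2 + 6*w - 7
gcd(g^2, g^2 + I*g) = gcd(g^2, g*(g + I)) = g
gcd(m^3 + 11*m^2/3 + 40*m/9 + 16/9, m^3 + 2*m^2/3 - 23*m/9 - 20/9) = m^2 + 7*m/3 + 4/3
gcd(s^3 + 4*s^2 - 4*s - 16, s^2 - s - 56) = 1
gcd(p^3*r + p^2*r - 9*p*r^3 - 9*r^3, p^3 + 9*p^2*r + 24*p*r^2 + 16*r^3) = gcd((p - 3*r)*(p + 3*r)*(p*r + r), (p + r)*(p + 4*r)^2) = 1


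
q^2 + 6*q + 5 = (q + 1)*(q + 5)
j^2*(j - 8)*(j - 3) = j^4 - 11*j^3 + 24*j^2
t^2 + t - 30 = (t - 5)*(t + 6)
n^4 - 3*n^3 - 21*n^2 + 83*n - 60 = (n - 4)*(n - 3)*(n - 1)*(n + 5)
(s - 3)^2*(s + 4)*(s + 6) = s^4 + 4*s^3 - 27*s^2 - 54*s + 216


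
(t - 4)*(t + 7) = t^2 + 3*t - 28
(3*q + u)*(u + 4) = 3*q*u + 12*q + u^2 + 4*u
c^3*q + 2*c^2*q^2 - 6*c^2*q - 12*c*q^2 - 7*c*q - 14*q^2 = (c - 7)*(c + 2*q)*(c*q + q)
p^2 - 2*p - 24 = (p - 6)*(p + 4)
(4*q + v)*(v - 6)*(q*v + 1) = 4*q^2*v^2 - 24*q^2*v + q*v^3 - 6*q*v^2 + 4*q*v - 24*q + v^2 - 6*v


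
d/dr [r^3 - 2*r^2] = r*(3*r - 4)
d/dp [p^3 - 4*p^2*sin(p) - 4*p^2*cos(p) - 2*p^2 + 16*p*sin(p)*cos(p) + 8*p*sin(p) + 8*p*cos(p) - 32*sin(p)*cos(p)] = -4*sqrt(2)*p^2*cos(p + pi/4) + 3*p^2 - 16*p*sin(p) + 16*p*cos(2*p) - 4*p + 8*sin(2*p) + 8*sqrt(2)*sin(p + pi/4) - 32*cos(2*p)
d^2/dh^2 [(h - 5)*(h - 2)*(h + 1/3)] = 6*h - 40/3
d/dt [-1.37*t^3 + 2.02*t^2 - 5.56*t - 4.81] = -4.11*t^2 + 4.04*t - 5.56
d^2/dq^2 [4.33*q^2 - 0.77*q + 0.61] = 8.66000000000000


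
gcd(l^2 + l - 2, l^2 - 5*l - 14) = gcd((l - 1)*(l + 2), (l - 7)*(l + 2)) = l + 2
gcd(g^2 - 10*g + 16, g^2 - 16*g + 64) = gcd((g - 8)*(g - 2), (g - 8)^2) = g - 8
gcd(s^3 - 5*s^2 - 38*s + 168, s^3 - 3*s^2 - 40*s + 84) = s^2 - s - 42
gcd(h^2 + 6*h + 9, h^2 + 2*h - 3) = h + 3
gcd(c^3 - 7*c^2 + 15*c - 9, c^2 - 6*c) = 1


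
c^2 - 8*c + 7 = (c - 7)*(c - 1)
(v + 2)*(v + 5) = v^2 + 7*v + 10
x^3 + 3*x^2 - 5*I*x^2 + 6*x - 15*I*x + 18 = (x + 3)*(x - 6*I)*(x + I)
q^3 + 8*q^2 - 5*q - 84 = (q - 3)*(q + 4)*(q + 7)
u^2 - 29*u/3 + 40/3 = (u - 8)*(u - 5/3)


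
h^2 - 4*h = h*(h - 4)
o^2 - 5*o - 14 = (o - 7)*(o + 2)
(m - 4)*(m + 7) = m^2 + 3*m - 28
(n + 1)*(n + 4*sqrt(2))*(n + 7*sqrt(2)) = n^3 + n^2 + 11*sqrt(2)*n^2 + 11*sqrt(2)*n + 56*n + 56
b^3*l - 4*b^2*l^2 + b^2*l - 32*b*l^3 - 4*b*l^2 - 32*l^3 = (b - 8*l)*(b + 4*l)*(b*l + l)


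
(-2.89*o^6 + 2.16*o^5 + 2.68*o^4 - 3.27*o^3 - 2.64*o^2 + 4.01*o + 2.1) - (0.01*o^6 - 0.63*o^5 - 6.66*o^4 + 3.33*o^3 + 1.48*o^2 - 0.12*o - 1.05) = -2.9*o^6 + 2.79*o^5 + 9.34*o^4 - 6.6*o^3 - 4.12*o^2 + 4.13*o + 3.15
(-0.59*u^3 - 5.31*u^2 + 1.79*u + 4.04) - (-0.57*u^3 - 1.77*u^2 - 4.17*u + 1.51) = -0.02*u^3 - 3.54*u^2 + 5.96*u + 2.53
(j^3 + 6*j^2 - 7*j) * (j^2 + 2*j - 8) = j^5 + 8*j^4 - 3*j^3 - 62*j^2 + 56*j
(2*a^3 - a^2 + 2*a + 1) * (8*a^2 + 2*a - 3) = 16*a^5 - 4*a^4 + 8*a^3 + 15*a^2 - 4*a - 3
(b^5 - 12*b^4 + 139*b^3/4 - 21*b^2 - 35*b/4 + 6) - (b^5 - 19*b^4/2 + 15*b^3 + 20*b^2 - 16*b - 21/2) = -5*b^4/2 + 79*b^3/4 - 41*b^2 + 29*b/4 + 33/2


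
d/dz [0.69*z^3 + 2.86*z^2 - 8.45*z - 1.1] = 2.07*z^2 + 5.72*z - 8.45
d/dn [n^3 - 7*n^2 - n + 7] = 3*n^2 - 14*n - 1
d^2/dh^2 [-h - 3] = 0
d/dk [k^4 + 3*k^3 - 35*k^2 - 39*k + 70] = 4*k^3 + 9*k^2 - 70*k - 39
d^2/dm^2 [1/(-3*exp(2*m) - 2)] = (24 - 36*exp(2*m))*exp(2*m)/(3*exp(2*m) + 2)^3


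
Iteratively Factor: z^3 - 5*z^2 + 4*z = (z - 1)*(z^2 - 4*z) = (z - 4)*(z - 1)*(z)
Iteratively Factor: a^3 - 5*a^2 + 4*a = (a - 4)*(a^2 - a) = (a - 4)*(a - 1)*(a)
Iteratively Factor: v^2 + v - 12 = (v + 4)*(v - 3)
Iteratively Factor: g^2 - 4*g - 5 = (g + 1)*(g - 5)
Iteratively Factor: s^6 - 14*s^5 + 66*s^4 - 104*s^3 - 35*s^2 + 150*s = (s - 2)*(s^5 - 12*s^4 + 42*s^3 - 20*s^2 - 75*s) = (s - 3)*(s - 2)*(s^4 - 9*s^3 + 15*s^2 + 25*s) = (s - 3)*(s - 2)*(s + 1)*(s^3 - 10*s^2 + 25*s) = (s - 5)*(s - 3)*(s - 2)*(s + 1)*(s^2 - 5*s) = s*(s - 5)*(s - 3)*(s - 2)*(s + 1)*(s - 5)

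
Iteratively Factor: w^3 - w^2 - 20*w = (w + 4)*(w^2 - 5*w) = w*(w + 4)*(w - 5)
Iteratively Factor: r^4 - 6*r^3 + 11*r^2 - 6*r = (r - 1)*(r^3 - 5*r^2 + 6*r) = (r - 3)*(r - 1)*(r^2 - 2*r) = r*(r - 3)*(r - 1)*(r - 2)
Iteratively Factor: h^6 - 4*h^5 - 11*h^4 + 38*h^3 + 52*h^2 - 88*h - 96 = (h - 3)*(h^5 - h^4 - 14*h^3 - 4*h^2 + 40*h + 32) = (h - 3)*(h + 2)*(h^4 - 3*h^3 - 8*h^2 + 12*h + 16) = (h - 3)*(h + 1)*(h + 2)*(h^3 - 4*h^2 - 4*h + 16) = (h - 3)*(h + 1)*(h + 2)^2*(h^2 - 6*h + 8) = (h - 3)*(h - 2)*(h + 1)*(h + 2)^2*(h - 4)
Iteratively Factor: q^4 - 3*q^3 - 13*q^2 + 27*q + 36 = (q + 1)*(q^3 - 4*q^2 - 9*q + 36) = (q + 1)*(q + 3)*(q^2 - 7*q + 12) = (q - 3)*(q + 1)*(q + 3)*(q - 4)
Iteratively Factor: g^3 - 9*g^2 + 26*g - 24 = (g - 4)*(g^2 - 5*g + 6) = (g - 4)*(g - 3)*(g - 2)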